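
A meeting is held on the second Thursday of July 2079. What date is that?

July 13, 2079

July 1, 2079 is a Saturday.
The first Thursday is therefore July 6 (5 days later).
The second Thursday is 6 + 1×7 = July 13.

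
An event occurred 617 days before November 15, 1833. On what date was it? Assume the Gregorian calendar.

March 8, 1832

−365 (one year) → Nov 15, 1832 (252 left).
−15 → Oct 31, 1832 (end of Oct, 31 days; 237 left).
−31 → Sep 30, 1832 (end of Sep, 30 days; 206 left).
−30 → Aug 31, 1832 (end of Aug, 31 days; 176 left).
−31 → Jul 31, 1832 (end of Jul, 31 days; 145 left).
−31 → Jun 30, 1832 (end of Jun, 30 days; 114 left).
−30 → May 31, 1832 (end of May, 31 days; 84 left).
−31 → Apr 30, 1832 (end of Apr, 30 days; 53 left).
−30 → Mar 31, 1832 (end of Mar, 31 days; 23 left).
−23 → Mar 8, 1832.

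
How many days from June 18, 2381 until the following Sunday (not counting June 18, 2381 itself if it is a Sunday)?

Jun 18, 2381 is a Thursday.
From Thursday to the next Sunday is 3 days.

3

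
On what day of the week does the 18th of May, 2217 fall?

Doomsday rule: the anchor day for the 2200s is Friday. For year 17: 17÷12 = 1 r 5, and 5÷4 = 1, so 1+5+1 = 7.
Friday + 7 ≡ Friday — that's 2217's doomsday.
In May the doomsday date is May 9.
May 18 is 9 days after May 9; 9 mod 7 = 2, so Friday + 2 = Sunday.

Sunday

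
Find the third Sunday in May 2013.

May 1, 2013 is a Wednesday.
The first Sunday is therefore May 5 (4 days later).
The third Sunday is 5 + 2×7 = May 19.

May 19, 2013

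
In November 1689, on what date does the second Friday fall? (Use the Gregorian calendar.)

November 1, 1689 is a Tuesday.
The first Friday is therefore November 4 (3 days later).
The second Friday is 4 + 1×7 = November 11.

November 11, 1689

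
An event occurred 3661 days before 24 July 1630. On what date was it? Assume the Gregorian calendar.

July 15, 1620

−365 (one year) → Jul 24, 1629 (3296 left).
−365 (one year) → Jul 24, 1628 (2931 left).
−366 (one year; includes Feb 29, 1628) → Jul 24, 1627 (2565 left).
−365 (one year) → Jul 24, 1626 (2200 left).
−365 (one year) → Jul 24, 1625 (1835 left).
−365 (one year) → Jul 24, 1624 (1470 left).
−366 (one year; includes Feb 29, 1624) → Jul 24, 1623 (1104 left).
−365 (one year) → Jul 24, 1622 (739 left).
−365 (one year) → Jul 24, 1621 (374 left).
−24 → Jun 30, 1621 (end of Jun, 30 days; 350 left).
−30 → May 31, 1621 (end of May, 31 days; 320 left).
−31 → Apr 30, 1621 (end of Apr, 30 days; 289 left).
−30 → Mar 31, 1621 (end of Mar, 31 days; 259 left).
−31 → Feb 28, 1621 (end of Feb, 28 days; 228 left).
−28 → Jan 31, 1621 (end of Jan, 31 days; 200 left).
−31 → Dec 31, 1620 (end of Dec, 31 days; 169 left).
−31 → Nov 30, 1620 (end of Nov, 30 days; 138 left).
−30 → Oct 31, 1620 (end of Oct, 31 days; 108 left).
−31 → Sep 30, 1620 (end of Sep, 30 days; 77 left).
−30 → Aug 31, 1620 (end of Aug, 31 days; 47 left).
−31 → Jul 31, 1620 (end of Jul, 31 days; 16 left).
−16 → Jul 15, 1620.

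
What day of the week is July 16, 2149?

Doomsday rule: the anchor day for the 2100s is Sunday. For year 49: 49÷12 = 4 r 1, and 1÷4 = 0, so 4+1+0 = 5.
Sunday + 5 ≡ Friday — that's 2149's doomsday.
In July the doomsday date is Jul 11.
Jul 16 is 5 days after Jul 11; 5 mod 7 = 5, so Friday + 5 = Wednesday.

Wednesday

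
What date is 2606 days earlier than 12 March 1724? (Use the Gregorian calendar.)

January 22, 1717

−366 (one year; includes Feb 29, 1724) → Mar 12, 1723 (2240 left).
−365 (one year) → Mar 12, 1722 (1875 left).
−365 (one year) → Mar 12, 1721 (1510 left).
−365 (one year) → Mar 12, 1720 (1145 left).
−366 (one year; includes Feb 29, 1720) → Mar 12, 1719 (779 left).
−365 (one year) → Mar 12, 1718 (414 left).
−365 (one year) → Mar 12, 1717 (49 left).
−12 → Feb 28, 1717 (end of Feb, 28 days; 37 left).
−28 → Jan 31, 1717 (end of Jan, 31 days; 9 left).
−9 → Jan 22, 1717.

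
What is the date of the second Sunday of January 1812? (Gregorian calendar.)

January 1, 1812 is a Wednesday.
The first Sunday is therefore January 5 (4 days later).
The second Sunday is 5 + 1×7 = January 12.

January 12, 1812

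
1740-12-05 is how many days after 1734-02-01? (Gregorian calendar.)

Feb 1, 1734 → Feb 1, 1735: 365 days.
Feb 1, 1735 → Feb 1, 1736: 365 days.
Feb 1, 1736 → Feb 1, 1737: 366 days (Feb 29, 1736 is in that span).
Feb 1, 1737 → Feb 1, 1738: 365 days.
Feb 1, 1738 → Feb 1, 1739: 365 days.
Feb 1, 1739 → Feb 1, 1740: 365 days.
Feb 1, 1740 → Mar 1, 1740: 29 days (February has 29).
Mar 1, 1740 → Apr 1, 1740: 31 days (March has 31).
Apr 1, 1740 → May 1, 1740: 30 days (April has 30).
May 1, 1740 → Jun 1, 1740: 31 days (May has 31).
Jun 1, 1740 → Jul 1, 1740: 30 days (June has 30).
Jul 1, 1740 → Aug 1, 1740: 31 days (July has 31).
Aug 1, 1740 → Sep 1, 1740: 31 days (August has 31).
Sep 1, 1740 → Oct 1, 1740: 30 days (September has 30).
Oct 1, 1740 → Nov 1, 1740: 31 days (October has 31).
Nov 1, 1740 → Dec 1, 1740: 30 days (November has 30).
Dec 1, 1740 → Dec 5, 1740: 4 days.
Total: 2499 days.

2499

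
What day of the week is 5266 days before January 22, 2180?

Jan 22, 2180 is a Saturday.
5266 mod 7 = 2, so 5266 days before a Saturday is Saturday − 2 = Thursday.

Thursday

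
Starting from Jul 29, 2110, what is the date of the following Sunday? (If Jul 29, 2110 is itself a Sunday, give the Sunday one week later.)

Jul 29, 2110 is a Tuesday.
From Tuesday to the next Sunday is 5 days.
Jul 29, 2110 + 5 = Aug 3, 2110.

August 3, 2110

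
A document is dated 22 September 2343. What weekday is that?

Doomsday rule: the anchor day for the 2300s is Wednesday. For year 43: 43÷12 = 3 r 7, and 7÷4 = 1, so 3+7+1 = 11.
Wednesday + 11 ≡ Sunday — that's 2343's doomsday.
In September the doomsday date is Sep 5.
Sep 22 is 17 days after Sep 5; 17 mod 7 = 3, so Sunday + 3 = Wednesday.

Wednesday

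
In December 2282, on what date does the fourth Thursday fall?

December 28, 2282

December 1, 2282 is a Friday.
The first Thursday is therefore December 7 (6 days later).
The fourth Thursday is 7 + 3×7 = December 28.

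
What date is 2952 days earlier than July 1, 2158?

June 1, 2150

−365 (one year) → Jul 1, 2157 (2587 left).
−365 (one year) → Jul 1, 2156 (2222 left).
−366 (one year; includes Feb 29, 2156) → Jul 1, 2155 (1856 left).
−365 (one year) → Jul 1, 2154 (1491 left).
−365 (one year) → Jul 1, 2153 (1126 left).
−365 (one year) → Jul 1, 2152 (761 left).
−366 (one year; includes Feb 29, 2152) → Jul 1, 2151 (395 left).
−1 → Jun 30, 2151 (end of Jun, 30 days; 394 left).
−30 → May 31, 2151 (end of May, 31 days; 364 left).
−31 → Apr 30, 2151 (end of Apr, 30 days; 333 left).
−30 → Mar 31, 2151 (end of Mar, 31 days; 303 left).
−31 → Feb 28, 2151 (end of Feb, 28 days; 272 left).
−28 → Jan 31, 2151 (end of Jan, 31 days; 244 left).
−31 → Dec 31, 2150 (end of Dec, 31 days; 213 left).
−31 → Nov 30, 2150 (end of Nov, 30 days; 182 left).
−30 → Oct 31, 2150 (end of Oct, 31 days; 152 left).
−31 → Sep 30, 2150 (end of Sep, 30 days; 121 left).
−30 → Aug 31, 2150 (end of Aug, 31 days; 91 left).
−31 → Jul 31, 2150 (end of Jul, 31 days; 60 left).
−31 → Jun 30, 2150 (end of Jun, 30 days; 29 left).
−29 → Jun 1, 2150.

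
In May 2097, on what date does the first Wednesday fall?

May 1, 2097

May 1, 2097 is a Wednesday.
The first Wednesday is therefore May 1 (same day).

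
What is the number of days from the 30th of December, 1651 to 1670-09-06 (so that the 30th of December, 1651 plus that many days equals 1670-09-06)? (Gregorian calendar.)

Dec 30, 1651 → Dec 30, 1652: 366 days (Feb 29, 1652 is in that span).
Dec 30, 1652 → Dec 30, 1653: 365 days.
Dec 30, 1653 → Dec 30, 1654: 365 days.
Dec 30, 1654 → Dec 30, 1655: 365 days.
Dec 30, 1655 → Dec 30, 1656: 366 days (Feb 29, 1656 is in that span).
Dec 30, 1656 → Dec 30, 1657: 365 days.
Dec 30, 1657 → Dec 30, 1658: 365 days.
Dec 30, 1658 → Dec 30, 1659: 365 days.
Dec 30, 1659 → Dec 30, 1660: 366 days (Feb 29, 1660 is in that span).
Dec 30, 1660 → Dec 30, 1661: 365 days.
Dec 30, 1661 → Dec 30, 1662: 365 days.
Dec 30, 1662 → Dec 30, 1663: 365 days.
Dec 30, 1663 → Dec 30, 1664: 366 days (Feb 29, 1664 is in that span).
Dec 30, 1664 → Dec 30, 1665: 365 days.
Dec 30, 1665 → Dec 30, 1666: 365 days.
Dec 30, 1666 → Dec 30, 1667: 365 days.
Dec 30, 1667 → Dec 30, 1668: 366 days (Feb 29, 1668 is in that span).
Dec 30, 1668 → Dec 30, 1669: 365 days.
Dec 30, 1669 → Jan 30, 1670: 31 days (December has 31).
Jan 30, 1670 → Feb 28, 1670: 29 days (January has 31).
Feb 28, 1670 → Mar 28, 1670: 28 days (February has 28).
Mar 28, 1670 → Apr 28, 1670: 31 days (March has 31).
Apr 28, 1670 → May 28, 1670: 30 days (April has 30).
May 28, 1670 → Jun 28, 1670: 31 days (May has 31).
Jun 28, 1670 → Jul 28, 1670: 30 days (June has 30).
Jul 28, 1670 → Aug 28, 1670: 31 days (July has 31).
Aug 28, 1670 → Sep 6, 1670: 9 days.
Total: 6825 days.

6825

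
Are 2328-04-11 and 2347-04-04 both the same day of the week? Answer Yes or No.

No

From Apr 11, 2328 to Apr 4, 2347 is 6932 days.
6932 mod 7 = 2, so they are different weekdays.
(Apr 11, 2328 is a Wednesday; Apr 4, 2347 is a Friday.)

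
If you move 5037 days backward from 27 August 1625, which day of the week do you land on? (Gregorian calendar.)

Saturday

First find the weekday of Aug 27, 1625. Doomsday rule: the anchor day for the 1600s is Tuesday. For year 25: 25÷12 = 2 r 1, and 1÷4 = 0, so 2+1+0 = 3.
Tuesday + 3 ≡ Friday — that's 1625's doomsday.
In August the doomsday date is Aug 8.
Aug 27 is 19 days after Aug 8; 19 mod 7 = 5, so Friday + 5 = Wednesday.
5037 mod 7 = 4, so 5037 days before a Wednesday is Wednesday − 4 = Saturday.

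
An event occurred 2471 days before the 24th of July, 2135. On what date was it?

October 17, 2128

−365 (one year) → Jul 24, 2134 (2106 left).
−365 (one year) → Jul 24, 2133 (1741 left).
−365 (one year) → Jul 24, 2132 (1376 left).
−366 (one year; includes Feb 29, 2132) → Jul 24, 2131 (1010 left).
−365 (one year) → Jul 24, 2130 (645 left).
−365 (one year) → Jul 24, 2129 (280 left).
−24 → Jun 30, 2129 (end of Jun, 30 days; 256 left).
−30 → May 31, 2129 (end of May, 31 days; 226 left).
−31 → Apr 30, 2129 (end of Apr, 30 days; 195 left).
−30 → Mar 31, 2129 (end of Mar, 31 days; 165 left).
−31 → Feb 28, 2129 (end of Feb, 28 days; 134 left).
−28 → Jan 31, 2129 (end of Jan, 31 days; 106 left).
−31 → Dec 31, 2128 (end of Dec, 31 days; 75 left).
−31 → Nov 30, 2128 (end of Nov, 30 days; 44 left).
−30 → Oct 31, 2128 (end of Oct, 31 days; 14 left).
−14 → Oct 17, 2128.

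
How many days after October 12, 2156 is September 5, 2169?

Oct 12, 2156 → Oct 12, 2157: 365 days.
Oct 12, 2157 → Oct 12, 2158: 365 days.
Oct 12, 2158 → Oct 12, 2159: 365 days.
Oct 12, 2159 → Oct 12, 2160: 366 days (Feb 29, 2160 is in that span).
Oct 12, 2160 → Oct 12, 2161: 365 days.
Oct 12, 2161 → Oct 12, 2162: 365 days.
Oct 12, 2162 → Oct 12, 2163: 365 days.
Oct 12, 2163 → Oct 12, 2164: 366 days (Feb 29, 2164 is in that span).
Oct 12, 2164 → Oct 12, 2165: 365 days.
Oct 12, 2165 → Oct 12, 2166: 365 days.
Oct 12, 2166 → Oct 12, 2167: 365 days.
Oct 12, 2167 → Oct 12, 2168: 366 days (Feb 29, 2168 is in that span).
Oct 12, 2168 → Nov 12, 2168: 31 days (October has 31).
Nov 12, 2168 → Dec 12, 2168: 30 days (November has 30).
Dec 12, 2168 → Jan 12, 2169: 31 days (December has 31).
Jan 12, 2169 → Feb 12, 2169: 31 days (January has 31).
Feb 12, 2169 → Mar 12, 2169: 28 days (February has 28).
Mar 12, 2169 → Apr 12, 2169: 31 days (March has 31).
Apr 12, 2169 → May 12, 2169: 30 days (April has 30).
May 12, 2169 → Jun 12, 2169: 31 days (May has 31).
Jun 12, 2169 → Jul 12, 2169: 30 days (June has 30).
Jul 12, 2169 → Aug 12, 2169: 31 days (July has 31).
Aug 12, 2169 → Sep 5, 2169: 24 days.
Total: 4711 days.

4711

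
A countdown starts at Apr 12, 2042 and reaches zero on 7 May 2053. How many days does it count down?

4043

Apr 12, 2042 → Apr 12, 2043: 365 days.
Apr 12, 2043 → Apr 12, 2044: 366 days (Feb 29, 2044 is in that span).
Apr 12, 2044 → Apr 12, 2045: 365 days.
Apr 12, 2045 → Apr 12, 2046: 365 days.
Apr 12, 2046 → Apr 12, 2047: 365 days.
Apr 12, 2047 → Apr 12, 2048: 366 days (Feb 29, 2048 is in that span).
Apr 12, 2048 → Apr 12, 2049: 365 days.
Apr 12, 2049 → Apr 12, 2050: 365 days.
Apr 12, 2050 → Apr 12, 2051: 365 days.
Apr 12, 2051 → Apr 12, 2052: 366 days (Feb 29, 2052 is in that span).
Apr 12, 2052 → May 12, 2052: 30 days (April has 30).
May 12, 2052 → Jun 12, 2052: 31 days (May has 31).
Jun 12, 2052 → Jul 12, 2052: 30 days (June has 30).
Jul 12, 2052 → Aug 12, 2052: 31 days (July has 31).
Aug 12, 2052 → Sep 12, 2052: 31 days (August has 31).
Sep 12, 2052 → Oct 12, 2052: 30 days (September has 30).
Oct 12, 2052 → Nov 12, 2052: 31 days (October has 31).
Nov 12, 2052 → Dec 12, 2052: 30 days (November has 30).
Dec 12, 2052 → Jan 12, 2053: 31 days (December has 31).
Jan 12, 2053 → Feb 12, 2053: 31 days (January has 31).
Feb 12, 2053 → Mar 12, 2053: 28 days (February has 28).
Mar 12, 2053 → Apr 12, 2053: 31 days (March has 31).
Apr 12, 2053 → May 7, 2053: 25 days.
Total: 4043 days.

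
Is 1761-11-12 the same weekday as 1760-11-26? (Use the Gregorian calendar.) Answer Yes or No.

From Nov 26, 1760 to Nov 12, 1761 is 351 days.
351 mod 7 = 1, so they are different weekdays.
(Nov 26, 1760 is a Wednesday; Nov 12, 1761 is a Thursday.)

No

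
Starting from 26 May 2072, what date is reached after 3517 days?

+365 (one year) → May 26, 2073 (3152 left).
+365 (one year) → May 26, 2074 (2787 left).
+365 (one year) → May 26, 2075 (2422 left).
+366 (one year; includes Feb 29, 2076) → May 26, 2076 (2056 left).
+365 (one year) → May 26, 2077 (1691 left).
+365 (one year) → May 26, 2078 (1326 left).
+365 (one year) → May 26, 2079 (961 left).
+366 (one year; includes Feb 29, 2080) → May 26, 2080 (595 left).
+365 (one year) → May 26, 2081 (230 left).
May has 31 days: +6 → Jun 1, 2081 (224 left).
Jun has 30 days: +30 → Jul 1, 2081 (194 left).
Jul has 31 days: +31 → Aug 1, 2081 (163 left).
Aug has 31 days: +31 → Sep 1, 2081 (132 left).
Sep has 30 days: +30 → Oct 1, 2081 (102 left).
Oct has 31 days: +31 → Nov 1, 2081 (71 left).
Nov has 30 days: +30 → Dec 1, 2081 (41 left).
Dec has 31 days: +31 → Jan 1, 2082 (10 left).
+10 → Jan 11, 2082.

January 11, 2082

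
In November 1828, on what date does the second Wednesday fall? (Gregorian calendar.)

November 1, 1828 is a Saturday.
The first Wednesday is therefore November 5 (4 days later).
The second Wednesday is 5 + 1×7 = November 12.

November 12, 1828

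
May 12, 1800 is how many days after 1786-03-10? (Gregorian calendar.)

5176

Mar 10, 1786 → Mar 10, 1787: 365 days.
Mar 10, 1787 → Mar 10, 1788: 366 days (Feb 29, 1788 is in that span).
Mar 10, 1788 → Mar 10, 1789: 365 days.
Mar 10, 1789 → Mar 10, 1790: 365 days.
Mar 10, 1790 → Mar 10, 1791: 365 days.
Mar 10, 1791 → Mar 10, 1792: 366 days (Feb 29, 1792 is in that span).
Mar 10, 1792 → Mar 10, 1793: 365 days.
Mar 10, 1793 → Mar 10, 1794: 365 days.
Mar 10, 1794 → Mar 10, 1795: 365 days.
Mar 10, 1795 → Mar 10, 1796: 366 days (Feb 29, 1796 is in that span).
Mar 10, 1796 → Mar 10, 1797: 365 days.
Mar 10, 1797 → Mar 10, 1798: 365 days.
Mar 10, 1798 → Mar 10, 1799: 365 days.
Mar 10, 1799 → Mar 10, 1800: 365 days.
Mar 10, 1800 → Apr 10, 1800: 31 days (March has 31).
Apr 10, 1800 → May 10, 1800: 30 days (April has 30).
May 10, 1800 → May 12, 1800: 2 days.
Total: 5176 days.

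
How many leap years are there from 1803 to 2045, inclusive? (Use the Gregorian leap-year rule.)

60

Multiples of 4 in [1803,2045]: 61.
Of those, multiples of 100: 2 (not leap unless ÷400).
Multiples of 400: 1.
Leap years = 61 − 2 + 1 = 60.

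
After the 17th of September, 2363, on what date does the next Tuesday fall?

Sep 17, 2363 is a Tuesday.
From Tuesday to the next Tuesday is 7 days.
Sep 17, 2363 + 7 = Sep 24, 2363.

September 24, 2363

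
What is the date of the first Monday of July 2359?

July 6, 2359

July 1, 2359 is a Wednesday.
The first Monday is therefore July 6 (5 days later).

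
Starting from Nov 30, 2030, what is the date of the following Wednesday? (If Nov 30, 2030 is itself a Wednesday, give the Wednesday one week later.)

Nov 30, 2030 is a Saturday.
From Saturday to the next Wednesday is 4 days.
Nov 30, 2030 + 4 = Dec 4, 2030.

December 4, 2030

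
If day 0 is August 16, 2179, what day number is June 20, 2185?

2135

Aug 16, 2179 → Aug 16, 2180: 366 days (Feb 29, 2180 is in that span).
Aug 16, 2180 → Aug 16, 2181: 365 days.
Aug 16, 2181 → Aug 16, 2182: 365 days.
Aug 16, 2182 → Aug 16, 2183: 365 days.
Aug 16, 2183 → Aug 16, 2184: 366 days (Feb 29, 2184 is in that span).
Aug 16, 2184 → Sep 16, 2184: 31 days (August has 31).
Sep 16, 2184 → Oct 16, 2184: 30 days (September has 30).
Oct 16, 2184 → Nov 16, 2184: 31 days (October has 31).
Nov 16, 2184 → Dec 16, 2184: 30 days (November has 30).
Dec 16, 2184 → Jan 16, 2185: 31 days (December has 31).
Jan 16, 2185 → Feb 16, 2185: 31 days (January has 31).
Feb 16, 2185 → Mar 16, 2185: 28 days (February has 28).
Mar 16, 2185 → Apr 16, 2185: 31 days (March has 31).
Apr 16, 2185 → May 16, 2185: 30 days (April has 30).
May 16, 2185 → Jun 16, 2185: 31 days (May has 31).
Jun 16, 2185 → Jun 20, 2185: 4 days.
Total: 2135 days.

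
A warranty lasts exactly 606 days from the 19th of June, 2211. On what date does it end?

February 14, 2213

+366 (one year; includes Feb 29, 2212) → Jun 19, 2212 (240 left).
Jun has 30 days: +12 → Jul 1, 2212 (228 left).
Jul has 31 days: +31 → Aug 1, 2212 (197 left).
Aug has 31 days: +31 → Sep 1, 2212 (166 left).
Sep has 30 days: +30 → Oct 1, 2212 (136 left).
Oct has 31 days: +31 → Nov 1, 2212 (105 left).
Nov has 30 days: +30 → Dec 1, 2212 (75 left).
Dec has 31 days: +31 → Jan 1, 2213 (44 left).
Jan has 31 days: +31 → Feb 1, 2213 (13 left).
+13 → Feb 14, 2213.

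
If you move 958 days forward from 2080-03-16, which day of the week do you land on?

Friday

Mar 16, 2080 is a Saturday.
958 mod 7 = 6, so 958 days after a Saturday is Saturday + 6 = Friday.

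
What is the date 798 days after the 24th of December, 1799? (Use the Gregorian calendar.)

March 2, 1802

+365 (one year) → Dec 24, 1800 (433 left).
+365 (one year) → Dec 24, 1801 (68 left).
Dec has 31 days: +8 → Jan 1, 1802 (60 left).
Jan has 31 days: +31 → Feb 1, 1802 (29 left).
Feb has 28 days: +28 → Mar 1, 1802 (1 left).
+1 → Mar 2, 1802.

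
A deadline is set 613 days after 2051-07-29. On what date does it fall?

+366 (one year; includes Feb 29, 2052) → Jul 29, 2052 (247 left).
Jul has 31 days: +3 → Aug 1, 2052 (244 left).
Aug has 31 days: +31 → Sep 1, 2052 (213 left).
Sep has 30 days: +30 → Oct 1, 2052 (183 left).
Oct has 31 days: +31 → Nov 1, 2052 (152 left).
Nov has 30 days: +30 → Dec 1, 2052 (122 left).
Dec has 31 days: +31 → Jan 1, 2053 (91 left).
Jan has 31 days: +31 → Feb 1, 2053 (60 left).
Feb has 28 days: +28 → Mar 1, 2053 (32 left).
Mar has 31 days: +31 → Apr 1, 2053 (1 left).
+1 → Apr 2, 2053.

April 2, 2053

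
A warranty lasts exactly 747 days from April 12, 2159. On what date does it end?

April 28, 2161

+366 (one year; includes Feb 29, 2160) → Apr 12, 2160 (381 left).
Apr has 30 days: +19 → May 1, 2160 (362 left).
May has 31 days: +31 → Jun 1, 2160 (331 left).
Jun has 30 days: +30 → Jul 1, 2160 (301 left).
Jul has 31 days: +31 → Aug 1, 2160 (270 left).
Aug has 31 days: +31 → Sep 1, 2160 (239 left).
Sep has 30 days: +30 → Oct 1, 2160 (209 left).
Oct has 31 days: +31 → Nov 1, 2160 (178 left).
Nov has 30 days: +30 → Dec 1, 2160 (148 left).
Dec has 31 days: +31 → Jan 1, 2161 (117 left).
Jan has 31 days: +31 → Feb 1, 2161 (86 left).
Feb has 28 days: +28 → Mar 1, 2161 (58 left).
Mar has 31 days: +31 → Apr 1, 2161 (27 left).
+27 → Apr 28, 2161.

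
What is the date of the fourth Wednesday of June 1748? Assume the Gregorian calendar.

June 1, 1748 is a Saturday.
The first Wednesday is therefore June 5 (4 days later).
The fourth Wednesday is 5 + 3×7 = June 26.

June 26, 1748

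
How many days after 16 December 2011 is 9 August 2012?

Dec 16, 2011 → Jan 16, 2012: 31 days (December has 31).
Jan 16, 2012 → Feb 16, 2012: 31 days (January has 31).
Feb 16, 2012 → Mar 16, 2012: 29 days (February has 29).
Mar 16, 2012 → Apr 16, 2012: 31 days (March has 31).
Apr 16, 2012 → May 16, 2012: 30 days (April has 30).
May 16, 2012 → Jun 16, 2012: 31 days (May has 31).
Jun 16, 2012 → Jul 16, 2012: 30 days (June has 30).
Jul 16, 2012 → Aug 9, 2012: 24 days.
Total: 237 days.

237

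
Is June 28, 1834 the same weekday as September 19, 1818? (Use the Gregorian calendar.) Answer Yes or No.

From Sep 19, 1818 to Jun 28, 1834 is 5761 days.
5761 mod 7 = 0, so they are the same weekday.
(Sep 19, 1818 is a Saturday; Jun 28, 1834 is a Saturday.)

Yes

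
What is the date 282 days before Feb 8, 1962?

−8 → Jan 31, 1962 (end of Jan, 31 days; 274 left).
−31 → Dec 31, 1961 (end of Dec, 31 days; 243 left).
−31 → Nov 30, 1961 (end of Nov, 30 days; 212 left).
−30 → Oct 31, 1961 (end of Oct, 31 days; 182 left).
−31 → Sep 30, 1961 (end of Sep, 30 days; 151 left).
−30 → Aug 31, 1961 (end of Aug, 31 days; 121 left).
−31 → Jul 31, 1961 (end of Jul, 31 days; 90 left).
−31 → Jun 30, 1961 (end of Jun, 30 days; 59 left).
−30 → May 31, 1961 (end of May, 31 days; 29 left).
−29 → May 2, 1961.

May 2, 1961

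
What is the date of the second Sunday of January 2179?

January 1, 2179 is a Friday.
The first Sunday is therefore January 3 (2 days later).
The second Sunday is 3 + 1×7 = January 10.

January 10, 2179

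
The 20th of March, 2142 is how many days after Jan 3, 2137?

Jan 3, 2137 → Jan 3, 2138: 365 days.
Jan 3, 2138 → Jan 3, 2139: 365 days.
Jan 3, 2139 → Jan 3, 2140: 365 days.
Jan 3, 2140 → Jan 3, 2141: 366 days (Feb 29, 2140 is in that span).
Jan 3, 2141 → Jan 3, 2142: 365 days.
Jan 3, 2142 → Feb 3, 2142: 31 days (January has 31).
Feb 3, 2142 → Mar 3, 2142: 28 days (February has 28).
Mar 3, 2142 → Mar 20, 2142: 17 days.
Total: 1902 days.

1902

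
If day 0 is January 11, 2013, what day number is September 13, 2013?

Jan 11, 2013 → Feb 11, 2013: 31 days (January has 31).
Feb 11, 2013 → Mar 11, 2013: 28 days (February has 28).
Mar 11, 2013 → Apr 11, 2013: 31 days (March has 31).
Apr 11, 2013 → May 11, 2013: 30 days (April has 30).
May 11, 2013 → Jun 11, 2013: 31 days (May has 31).
Jun 11, 2013 → Jul 11, 2013: 30 days (June has 30).
Jul 11, 2013 → Aug 11, 2013: 31 days (July has 31).
Aug 11, 2013 → Sep 11, 2013: 31 days (August has 31).
Sep 11, 2013 → Sep 13, 2013: 2 days.
Total: 245 days.

245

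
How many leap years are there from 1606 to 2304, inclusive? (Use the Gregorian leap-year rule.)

169

Multiples of 4 in [1606,2304]: 175.
Of those, multiples of 100: 7 (not leap unless ÷400).
Multiples of 400: 1.
Leap years = 175 − 7 + 1 = 169.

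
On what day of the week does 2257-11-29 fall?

Sunday

Doomsday rule: the anchor day for the 2200s is Friday. For year 57: 57÷12 = 4 r 9, and 9÷4 = 2, so 4+9+2 = 15.
Friday + 15 ≡ Saturday — that's 2257's doomsday.
In November the doomsday date is Nov 7.
Nov 29 is 22 days after Nov 7; 22 mod 7 = 1, so Saturday + 1 = Sunday.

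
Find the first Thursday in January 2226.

January 5, 2226

January 1, 2226 is a Sunday.
The first Thursday is therefore January 5 (4 days later).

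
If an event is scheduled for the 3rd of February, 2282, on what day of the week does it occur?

Doomsday rule: the anchor day for the 2200s is Friday. For year 82: 82÷12 = 6 r 10, and 10÷4 = 2, so 6+10+2 = 18.
Friday + 18 ≡ Tuesday — that's 2282's doomsday.
In February the doomsday date is Feb 28 (2282 is not a leap year).
Feb 3 is 25 days before Feb 28; 25 mod 7 = 4, so Tuesday − 4 = Friday.

Friday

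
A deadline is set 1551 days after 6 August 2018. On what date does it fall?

November 4, 2022

+365 (one year) → Aug 6, 2019 (1186 left).
+366 (one year; includes Feb 29, 2020) → Aug 6, 2020 (820 left).
+365 (one year) → Aug 6, 2021 (455 left).
+365 (one year) → Aug 6, 2022 (90 left).
Aug has 31 days: +26 → Sep 1, 2022 (64 left).
Sep has 30 days: +30 → Oct 1, 2022 (34 left).
Oct has 31 days: +31 → Nov 1, 2022 (3 left).
+3 → Nov 4, 2022.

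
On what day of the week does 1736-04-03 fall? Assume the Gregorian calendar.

Doomsday rule: the anchor day for the 1700s is Sunday. For year 36: 36÷12 = 3 r 0, and 0÷4 = 0, so 3+0+0 = 3.
Sunday + 3 ≡ Wednesday — that's 1736's doomsday.
In April the doomsday date is Apr 4.
Apr 3 is 1 day before Apr 4; 1 mod 7 = 1, so Wednesday − 1 = Tuesday.

Tuesday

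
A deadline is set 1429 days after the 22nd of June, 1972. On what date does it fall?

May 21, 1976

+365 (one year) → Jun 22, 1973 (1064 left).
+365 (one year) → Jun 22, 1974 (699 left).
+365 (one year) → Jun 22, 1975 (334 left).
Jun has 30 days: +9 → Jul 1, 1975 (325 left).
Jul has 31 days: +31 → Aug 1, 1975 (294 left).
Aug has 31 days: +31 → Sep 1, 1975 (263 left).
Sep has 30 days: +30 → Oct 1, 1975 (233 left).
Oct has 31 days: +31 → Nov 1, 1975 (202 left).
Nov has 30 days: +30 → Dec 1, 1975 (172 left).
Dec has 31 days: +31 → Jan 1, 1976 (141 left).
Jan has 31 days: +31 → Feb 1, 1976 (110 left).
Feb has 29 days: +29 → Mar 1, 1976 (81 left).
Mar has 31 days: +31 → Apr 1, 1976 (50 left).
Apr has 30 days: +30 → May 1, 1976 (20 left).
+20 → May 21, 1976.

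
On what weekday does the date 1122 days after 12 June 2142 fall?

First find the weekday of Jun 12, 2142. Doomsday rule: the anchor day for the 2100s is Sunday. For year 42: 42÷12 = 3 r 6, and 6÷4 = 1, so 3+6+1 = 10.
Sunday + 10 ≡ Wednesday — that's 2142's doomsday.
In June the doomsday date is Jun 6.
Jun 12 is 6 days after Jun 6; 6 mod 7 = 6, so Wednesday + 6 = Tuesday.
1122 mod 7 = 2, so 1122 days after a Tuesday is Tuesday + 2 = Thursday.

Thursday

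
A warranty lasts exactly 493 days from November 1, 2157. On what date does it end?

+365 (one year) → Nov 1, 2158 (128 left).
Nov has 30 days: +30 → Dec 1, 2158 (98 left).
Dec has 31 days: +31 → Jan 1, 2159 (67 left).
Jan has 31 days: +31 → Feb 1, 2159 (36 left).
Feb has 28 days: +28 → Mar 1, 2159 (8 left).
+8 → Mar 9, 2159.

March 9, 2159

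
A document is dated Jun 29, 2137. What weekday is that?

January 1, 2137 is a Tuesday.
Jan 1, 2137 → Feb 1, 2137: 31 days (January has 31).
Feb 1, 2137 → Mar 1, 2137: 28 days (February has 28).
Mar 1, 2137 → Apr 1, 2137: 31 days (March has 31).
Apr 1, 2137 → May 1, 2137: 30 days (April has 30).
May 1, 2137 → Jun 1, 2137: 31 days (May has 31).
Jun 1, 2137 → Jun 29, 2137: 28 days.
Total: 179 days.
179 mod 7 = 4, so Tuesday + 4 = Saturday.

Saturday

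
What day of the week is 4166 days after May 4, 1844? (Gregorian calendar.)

Sunday

May 4, 1844 is a Saturday.
4166 mod 7 = 1, so 4166 days after a Saturday is Saturday + 1 = Sunday.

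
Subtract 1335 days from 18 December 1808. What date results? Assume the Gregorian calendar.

−366 (one year; includes Feb 29, 1808) → Dec 18, 1807 (969 left).
−365 (one year) → Dec 18, 1806 (604 left).
−365 (one year) → Dec 18, 1805 (239 left).
−18 → Nov 30, 1805 (end of Nov, 30 days; 221 left).
−30 → Oct 31, 1805 (end of Oct, 31 days; 191 left).
−31 → Sep 30, 1805 (end of Sep, 30 days; 160 left).
−30 → Aug 31, 1805 (end of Aug, 31 days; 130 left).
−31 → Jul 31, 1805 (end of Jul, 31 days; 99 left).
−31 → Jun 30, 1805 (end of Jun, 30 days; 68 left).
−30 → May 31, 1805 (end of May, 31 days; 38 left).
−31 → Apr 30, 1805 (end of Apr, 30 days; 7 left).
−7 → Apr 23, 1805.

April 23, 1805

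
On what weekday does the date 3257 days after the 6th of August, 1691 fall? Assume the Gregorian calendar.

First find the weekday of Aug 6, 1691. Doomsday rule: the anchor day for the 1600s is Tuesday. For year 91: 91÷12 = 7 r 7, and 7÷4 = 1, so 7+7+1 = 15.
Tuesday + 15 ≡ Wednesday — that's 1691's doomsday.
In August the doomsday date is Aug 8.
Aug 6 is 2 days before Aug 8; 2 mod 7 = 2, so Wednesday − 2 = Monday.
3257 mod 7 = 2, so 3257 days after a Monday is Monday + 2 = Wednesday.

Wednesday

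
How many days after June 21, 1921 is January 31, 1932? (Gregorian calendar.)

3876

Jun 21, 1921 → Jun 21, 1922: 365 days.
Jun 21, 1922 → Jun 21, 1923: 365 days.
Jun 21, 1923 → Jun 21, 1924: 366 days (Feb 29, 1924 is in that span).
Jun 21, 1924 → Jun 21, 1925: 365 days.
Jun 21, 1925 → Jun 21, 1926: 365 days.
Jun 21, 1926 → Jun 21, 1927: 365 days.
Jun 21, 1927 → Jun 21, 1928: 366 days (Feb 29, 1928 is in that span).
Jun 21, 1928 → Jun 21, 1929: 365 days.
Jun 21, 1929 → Jun 21, 1930: 365 days.
Jun 21, 1930 → Jun 21, 1931: 365 days.
Jun 21, 1931 → Jul 21, 1931: 30 days (June has 30).
Jul 21, 1931 → Aug 21, 1931: 31 days (July has 31).
Aug 21, 1931 → Sep 21, 1931: 31 days (August has 31).
Sep 21, 1931 → Oct 21, 1931: 30 days (September has 30).
Oct 21, 1931 → Nov 21, 1931: 31 days (October has 31).
Nov 21, 1931 → Dec 21, 1931: 30 days (November has 30).
Dec 21, 1931 → Jan 21, 1932: 31 days (December has 31).
Jan 21, 1932 → Jan 31, 1932: 10 days.
Total: 3876 days.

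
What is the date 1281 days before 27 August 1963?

February 23, 1960

−365 (one year) → Aug 27, 1962 (916 left).
−365 (one year) → Aug 27, 1961 (551 left).
−365 (one year) → Aug 27, 1960 (186 left).
−27 → Jul 31, 1960 (end of Jul, 31 days; 159 left).
−31 → Jun 30, 1960 (end of Jun, 30 days; 128 left).
−30 → May 31, 1960 (end of May, 31 days; 98 left).
−31 → Apr 30, 1960 (end of Apr, 30 days; 67 left).
−30 → Mar 31, 1960 (end of Mar, 31 days; 37 left).
−31 → Feb 29, 1960 (end of Feb, 29 days; 6 left).
−6 → Feb 23, 1960.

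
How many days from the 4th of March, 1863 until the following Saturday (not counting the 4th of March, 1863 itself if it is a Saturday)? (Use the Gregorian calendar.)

3

Mar 4, 1863 is a Wednesday.
From Wednesday to the next Saturday is 3 days.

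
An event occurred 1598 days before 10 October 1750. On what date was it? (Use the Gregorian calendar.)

May 26, 1746

−365 (one year) → Oct 10, 1749 (1233 left).
−365 (one year) → Oct 10, 1748 (868 left).
−366 (one year; includes Feb 29, 1748) → Oct 10, 1747 (502 left).
−365 (one year) → Oct 10, 1746 (137 left).
−10 → Sep 30, 1746 (end of Sep, 30 days; 127 left).
−30 → Aug 31, 1746 (end of Aug, 31 days; 97 left).
−31 → Jul 31, 1746 (end of Jul, 31 days; 66 left).
−31 → Jun 30, 1746 (end of Jun, 30 days; 35 left).
−30 → May 31, 1746 (end of May, 31 days; 5 left).
−5 → May 26, 1746.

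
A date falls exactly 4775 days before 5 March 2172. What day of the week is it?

Wednesday

Mar 5, 2172 is a Thursday.
4775 mod 7 = 1, so 4775 days before a Thursday is Thursday − 1 = Wednesday.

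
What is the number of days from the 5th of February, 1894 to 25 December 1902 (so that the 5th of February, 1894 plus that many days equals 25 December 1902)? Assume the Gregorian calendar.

3244

Feb 5, 1894 → Feb 5, 1895: 365 days.
Feb 5, 1895 → Feb 5, 1896: 365 days.
Feb 5, 1896 → Feb 5, 1897: 366 days (Feb 29, 1896 is in that span).
Feb 5, 1897 → Feb 5, 1898: 365 days.
Feb 5, 1898 → Feb 5, 1899: 365 days.
Feb 5, 1899 → Feb 5, 1900: 365 days.
Feb 5, 1900 → Feb 5, 1901: 365 days.
Feb 5, 1901 → Feb 5, 1902: 365 days.
Feb 5, 1902 → Mar 5, 1902: 28 days (February has 28).
Mar 5, 1902 → Apr 5, 1902: 31 days (March has 31).
Apr 5, 1902 → May 5, 1902: 30 days (April has 30).
May 5, 1902 → Jun 5, 1902: 31 days (May has 31).
Jun 5, 1902 → Jul 5, 1902: 30 days (June has 30).
Jul 5, 1902 → Aug 5, 1902: 31 days (July has 31).
Aug 5, 1902 → Sep 5, 1902: 31 days (August has 31).
Sep 5, 1902 → Oct 5, 1902: 30 days (September has 30).
Oct 5, 1902 → Nov 5, 1902: 31 days (October has 31).
Nov 5, 1902 → Dec 5, 1902: 30 days (November has 30).
Dec 5, 1902 → Dec 25, 1902: 20 days.
Total: 3244 days.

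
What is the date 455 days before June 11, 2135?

March 13, 2134

−365 (one year) → Jun 11, 2134 (90 left).
−11 → May 31, 2134 (end of May, 31 days; 79 left).
−31 → Apr 30, 2134 (end of Apr, 30 days; 48 left).
−30 → Mar 31, 2134 (end of Mar, 31 days; 18 left).
−18 → Mar 13, 2134.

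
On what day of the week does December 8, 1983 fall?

Doomsday rule: the anchor day for the 1900s is Wednesday. For year 83: 83÷12 = 6 r 11, and 11÷4 = 2, so 6+11+2 = 19.
Wednesday + 19 ≡ Monday — that's 1983's doomsday.
In December the doomsday date is Dec 12.
Dec 8 is 4 days before Dec 12; 4 mod 7 = 4, so Monday − 4 = Thursday.

Thursday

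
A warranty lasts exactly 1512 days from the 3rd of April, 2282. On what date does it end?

May 24, 2286

+365 (one year) → Apr 3, 2283 (1147 left).
+366 (one year; includes Feb 29, 2284) → Apr 3, 2284 (781 left).
+365 (one year) → Apr 3, 2285 (416 left).
+365 (one year) → Apr 3, 2286 (51 left).
Apr has 30 days: +28 → May 1, 2286 (23 left).
+23 → May 24, 2286.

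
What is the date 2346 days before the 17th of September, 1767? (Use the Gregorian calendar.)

−365 (one year) → Sep 17, 1766 (1981 left).
−365 (one year) → Sep 17, 1765 (1616 left).
−365 (one year) → Sep 17, 1764 (1251 left).
−366 (one year; includes Feb 29, 1764) → Sep 17, 1763 (885 left).
−365 (one year) → Sep 17, 1762 (520 left).
−365 (one year) → Sep 17, 1761 (155 left).
−17 → Aug 31, 1761 (end of Aug, 31 days; 138 left).
−31 → Jul 31, 1761 (end of Jul, 31 days; 107 left).
−31 → Jun 30, 1761 (end of Jun, 30 days; 76 left).
−30 → May 31, 1761 (end of May, 31 days; 46 left).
−31 → Apr 30, 1761 (end of Apr, 30 days; 15 left).
−15 → Apr 15, 1761.

April 15, 1761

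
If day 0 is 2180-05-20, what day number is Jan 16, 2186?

2067

May 20, 2180 → May 20, 2181: 365 days.
May 20, 2181 → May 20, 2182: 365 days.
May 20, 2182 → May 20, 2183: 365 days.
May 20, 2183 → May 20, 2184: 366 days (Feb 29, 2184 is in that span).
May 20, 2184 → May 20, 2185: 365 days.
May 20, 2185 → Jun 20, 2185: 31 days (May has 31).
Jun 20, 2185 → Jul 20, 2185: 30 days (June has 30).
Jul 20, 2185 → Aug 20, 2185: 31 days (July has 31).
Aug 20, 2185 → Sep 20, 2185: 31 days (August has 31).
Sep 20, 2185 → Oct 20, 2185: 30 days (September has 30).
Oct 20, 2185 → Nov 20, 2185: 31 days (October has 31).
Nov 20, 2185 → Dec 20, 2185: 30 days (November has 30).
Dec 20, 2185 → Jan 16, 2186: 27 days.
Total: 2067 days.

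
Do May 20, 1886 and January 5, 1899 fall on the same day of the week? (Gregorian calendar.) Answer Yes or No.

Yes

From May 20, 1886 to Jan 5, 1899 is 4613 days.
4613 mod 7 = 0, so they are the same weekday.
(May 20, 1886 is a Thursday; Jan 5, 1899 is a Thursday.)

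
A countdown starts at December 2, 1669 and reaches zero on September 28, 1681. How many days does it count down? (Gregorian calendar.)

4318

Dec 2, 1669 → Dec 2, 1670: 365 days.
Dec 2, 1670 → Dec 2, 1671: 365 days.
Dec 2, 1671 → Dec 2, 1672: 366 days (Feb 29, 1672 is in that span).
Dec 2, 1672 → Dec 2, 1673: 365 days.
Dec 2, 1673 → Dec 2, 1674: 365 days.
Dec 2, 1674 → Dec 2, 1675: 365 days.
Dec 2, 1675 → Dec 2, 1676: 366 days (Feb 29, 1676 is in that span).
Dec 2, 1676 → Dec 2, 1677: 365 days.
Dec 2, 1677 → Dec 2, 1678: 365 days.
Dec 2, 1678 → Dec 2, 1679: 365 days.
Dec 2, 1679 → Dec 2, 1680: 366 days (Feb 29, 1680 is in that span).
Dec 2, 1680 → Jan 2, 1681: 31 days (December has 31).
Jan 2, 1681 → Feb 2, 1681: 31 days (January has 31).
Feb 2, 1681 → Mar 2, 1681: 28 days (February has 28).
Mar 2, 1681 → Apr 2, 1681: 31 days (March has 31).
Apr 2, 1681 → May 2, 1681: 30 days (April has 30).
May 2, 1681 → Jun 2, 1681: 31 days (May has 31).
Jun 2, 1681 → Jul 2, 1681: 30 days (June has 30).
Jul 2, 1681 → Aug 2, 1681: 31 days (July has 31).
Aug 2, 1681 → Sep 2, 1681: 31 days (August has 31).
Sep 2, 1681 → Sep 28, 1681: 26 days.
Total: 4318 days.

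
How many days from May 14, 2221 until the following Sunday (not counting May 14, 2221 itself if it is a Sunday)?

May 14, 2221 is a Monday.
From Monday to the next Sunday is 6 days.

6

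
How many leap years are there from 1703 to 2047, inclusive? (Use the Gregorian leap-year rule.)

Multiples of 4 in [1703,2047]: 86.
Of those, multiples of 100: 3 (not leap unless ÷400).
Multiples of 400: 1.
Leap years = 86 − 3 + 1 = 84.

84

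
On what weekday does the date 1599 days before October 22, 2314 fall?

Oct 22, 2314 is a Thursday.
1599 mod 7 = 3, so 1599 days before a Thursday is Thursday − 3 = Monday.

Monday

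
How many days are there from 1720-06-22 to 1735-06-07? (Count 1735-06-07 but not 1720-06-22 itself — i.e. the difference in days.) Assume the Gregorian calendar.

5463

Jun 22, 1720 → Jun 22, 1721: 365 days.
Jun 22, 1721 → Jun 22, 1722: 365 days.
Jun 22, 1722 → Jun 22, 1723: 365 days.
Jun 22, 1723 → Jun 22, 1724: 366 days (Feb 29, 1724 is in that span).
Jun 22, 1724 → Jun 22, 1725: 365 days.
Jun 22, 1725 → Jun 22, 1726: 365 days.
Jun 22, 1726 → Jun 22, 1727: 365 days.
Jun 22, 1727 → Jun 22, 1728: 366 days (Feb 29, 1728 is in that span).
Jun 22, 1728 → Jun 22, 1729: 365 days.
Jun 22, 1729 → Jun 22, 1730: 365 days.
Jun 22, 1730 → Jun 22, 1731: 365 days.
Jun 22, 1731 → Jun 22, 1732: 366 days (Feb 29, 1732 is in that span).
Jun 22, 1732 → Jun 22, 1733: 365 days.
Jun 22, 1733 → Jun 22, 1734: 365 days.
Jun 22, 1734 → Jul 22, 1734: 30 days (June has 30).
Jul 22, 1734 → Aug 22, 1734: 31 days (July has 31).
Aug 22, 1734 → Sep 22, 1734: 31 days (August has 31).
Sep 22, 1734 → Oct 22, 1734: 30 days (September has 30).
Oct 22, 1734 → Nov 22, 1734: 31 days (October has 31).
Nov 22, 1734 → Dec 22, 1734: 30 days (November has 30).
Dec 22, 1734 → Jan 22, 1735: 31 days (December has 31).
Jan 22, 1735 → Feb 22, 1735: 31 days (January has 31).
Feb 22, 1735 → Mar 22, 1735: 28 days (February has 28).
Mar 22, 1735 → Apr 22, 1735: 31 days (March has 31).
Apr 22, 1735 → May 22, 1735: 30 days (April has 30).
May 22, 1735 → Jun 7, 1735: 16 days.
Total: 5463 days.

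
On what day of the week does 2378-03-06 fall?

Monday

Doomsday rule: the anchor day for the 2300s is Wednesday. For year 78: 78÷12 = 6 r 6, and 6÷4 = 1, so 6+6+1 = 13.
Wednesday + 13 ≡ Tuesday — that's 2378's doomsday.
In March the doomsday date is Mar 14.
Mar 6 is 8 days before Mar 14; 8 mod 7 = 1, so Tuesday − 1 = Monday.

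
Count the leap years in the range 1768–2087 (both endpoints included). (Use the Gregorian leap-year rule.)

Multiples of 4 in [1768,2087]: 80.
Of those, multiples of 100: 3 (not leap unless ÷400).
Multiples of 400: 1.
Leap years = 80 − 3 + 1 = 78.

78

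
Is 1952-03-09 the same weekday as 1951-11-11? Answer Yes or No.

Yes

From Nov 11, 1951 to Mar 9, 1952 is 119 days.
119 mod 7 = 0, so they are the same weekday.
(Nov 11, 1951 is a Sunday; Mar 9, 1952 is a Sunday.)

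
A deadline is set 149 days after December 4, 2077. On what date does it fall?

Dec has 31 days: +28 → Jan 1, 2078 (121 left).
Jan has 31 days: +31 → Feb 1, 2078 (90 left).
Feb has 28 days: +28 → Mar 1, 2078 (62 left).
Mar has 31 days: +31 → Apr 1, 2078 (31 left).
Apr has 30 days: +30 → May 1, 2078 (1 left).
+1 → May 2, 2078.

May 2, 2078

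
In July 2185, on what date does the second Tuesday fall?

July 12, 2185

July 1, 2185 is a Friday.
The first Tuesday is therefore July 5 (4 days later).
The second Tuesday is 5 + 1×7 = July 12.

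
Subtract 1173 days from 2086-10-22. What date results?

August 6, 2083

−365 (one year) → Oct 22, 2085 (808 left).
−365 (one year) → Oct 22, 2084 (443 left).
−366 (one year; includes Feb 29, 2084) → Oct 22, 2083 (77 left).
−22 → Sep 30, 2083 (end of Sep, 30 days; 55 left).
−30 → Aug 31, 2083 (end of Aug, 31 days; 25 left).
−25 → Aug 6, 2083.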